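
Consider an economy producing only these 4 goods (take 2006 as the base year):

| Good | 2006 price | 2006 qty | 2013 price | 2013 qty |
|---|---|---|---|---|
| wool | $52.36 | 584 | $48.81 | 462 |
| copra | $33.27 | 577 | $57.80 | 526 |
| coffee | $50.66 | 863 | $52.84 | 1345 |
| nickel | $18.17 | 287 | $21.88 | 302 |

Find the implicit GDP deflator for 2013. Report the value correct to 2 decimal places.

113.28

Nominal GDP 2013 = 48.81·462 + 57.80·526 + 52.84·1345 + 21.88·302 = 130630.58.
Real GDP 2013 (at 2006 prices) = 52.36·462 + 33.27·526 + 50.66·1345 + 18.17·302 = 115315.38.
Deflator = Nominal/Real × 100 = 130630.58/115315.38 × 100 = 113.281.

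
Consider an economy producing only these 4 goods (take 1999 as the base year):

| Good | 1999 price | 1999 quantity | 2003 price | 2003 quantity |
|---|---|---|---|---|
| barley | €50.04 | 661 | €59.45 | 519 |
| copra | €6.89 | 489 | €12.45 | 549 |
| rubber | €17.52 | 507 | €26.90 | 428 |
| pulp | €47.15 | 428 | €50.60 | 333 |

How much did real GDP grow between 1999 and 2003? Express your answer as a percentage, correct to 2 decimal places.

-19.17%

Real GDP 1999 = Nominal GDP 1999 = 50.04·661 + 6.89·489 + 17.52·507 + 47.15·428 = 65508.49.
Real GDP 2003 (at 1999 prices) = 50.04·519 + 6.89·549 + 17.52·428 + 47.15·333 = 52952.88.
Real growth = 52952.88/65508.49 − 1 = -0.1917.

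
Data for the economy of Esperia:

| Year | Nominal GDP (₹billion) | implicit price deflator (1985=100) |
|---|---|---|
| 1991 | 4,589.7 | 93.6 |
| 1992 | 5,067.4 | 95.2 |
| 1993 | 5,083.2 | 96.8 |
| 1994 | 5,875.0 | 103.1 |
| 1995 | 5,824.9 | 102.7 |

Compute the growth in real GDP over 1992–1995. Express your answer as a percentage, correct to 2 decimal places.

6.55%

Real GDP 1992 = 5067.4/0.952 = 5322.90.
Real GDP 1995 = 5824.9/1.027 = 5671.76.
Change = 5671.76/5322.90 − 1 = 0.0655.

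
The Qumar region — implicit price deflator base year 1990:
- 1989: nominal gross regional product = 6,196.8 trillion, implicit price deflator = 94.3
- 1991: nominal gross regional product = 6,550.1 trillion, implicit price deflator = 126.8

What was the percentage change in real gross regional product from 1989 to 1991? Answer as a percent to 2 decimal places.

-21.39%

Real gross regional product 1989 = 6196.8 / 0.943 = 6571.37.
Real gross regional product 1991 = 6550.1 / 1.268 = 5165.69.
Real growth = 5165.69 / 6571.37 − 1 = -0.2139.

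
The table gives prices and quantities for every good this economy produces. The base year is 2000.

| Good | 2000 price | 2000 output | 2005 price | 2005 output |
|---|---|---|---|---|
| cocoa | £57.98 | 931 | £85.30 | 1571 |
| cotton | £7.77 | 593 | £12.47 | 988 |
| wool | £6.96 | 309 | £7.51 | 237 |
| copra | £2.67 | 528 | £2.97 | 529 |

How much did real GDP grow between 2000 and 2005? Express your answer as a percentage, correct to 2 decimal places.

63.84%

Real GDP 2000 = Nominal GDP 2000 = 57.98·931 + 7.77·593 + 6.96·309 + 2.67·528 = 62147.39.
Real GDP 2005 (at 2000 prices) = 57.98·1571 + 7.77·988 + 6.96·237 + 2.67·529 = 101825.29.
Real growth = 101825.29/62147.39 − 1 = 0.6384.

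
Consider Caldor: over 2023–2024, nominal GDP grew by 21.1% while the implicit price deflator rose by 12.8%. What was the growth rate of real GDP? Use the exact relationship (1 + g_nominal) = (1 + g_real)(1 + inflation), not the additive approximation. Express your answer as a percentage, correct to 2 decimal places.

7.36%

(1 + g_nom) = (1 + g_real)(1 + π), so g_real = 1.2110 / 1.1280 − 1 = 0.07358.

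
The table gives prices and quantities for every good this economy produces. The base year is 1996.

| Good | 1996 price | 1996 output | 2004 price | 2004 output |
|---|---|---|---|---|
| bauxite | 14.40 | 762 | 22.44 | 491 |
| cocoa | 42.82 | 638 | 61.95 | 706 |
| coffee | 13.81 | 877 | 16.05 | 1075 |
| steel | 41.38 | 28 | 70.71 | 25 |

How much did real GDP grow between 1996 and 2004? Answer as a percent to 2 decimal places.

Real GDP 1996 = Nominal GDP 1996 = 14.40·762 + 42.82·638 + 13.81·877 + 41.38·28 = 51561.97.
Real GDP 2004 (at 1996 prices) = 14.40·491 + 42.82·706 + 13.81·1075 + 41.38·25 = 53181.57.
Real growth = 53181.57/51561.97 − 1 = 0.0314.

3.14%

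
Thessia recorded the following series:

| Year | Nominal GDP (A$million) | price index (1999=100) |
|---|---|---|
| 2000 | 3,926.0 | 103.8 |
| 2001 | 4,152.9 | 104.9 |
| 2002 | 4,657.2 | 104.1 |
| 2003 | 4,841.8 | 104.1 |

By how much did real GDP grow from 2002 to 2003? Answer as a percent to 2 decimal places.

Real GDP 2002 = 4657.2/1.041 = 4473.78.
Real GDP 2003 = 4841.8/1.041 = 4651.10.
Change = 4651.10/4473.78 − 1 = 0.0396.

3.96%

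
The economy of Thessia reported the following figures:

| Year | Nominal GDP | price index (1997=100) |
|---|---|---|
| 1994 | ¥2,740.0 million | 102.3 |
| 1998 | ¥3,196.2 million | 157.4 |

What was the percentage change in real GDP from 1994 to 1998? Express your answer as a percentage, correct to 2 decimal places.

Deflate each year: 1994 → 2740.0/1.023 = 2678.40; 1998 → 3196.2/1.574 = 2030.62.
So real GDP changed by 2030.62/2678.40 − 1 = -0.2419, i.e. -24.19%.

-24.19%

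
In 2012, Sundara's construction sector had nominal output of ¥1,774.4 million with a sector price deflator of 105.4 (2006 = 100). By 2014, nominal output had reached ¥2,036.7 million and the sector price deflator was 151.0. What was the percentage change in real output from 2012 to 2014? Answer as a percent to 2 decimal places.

Real output 2012 = 1774.4 / 1.054 = 1683.49.
Real output 2014 = 2036.7 / 1.510 = 1348.81.
Real growth = 1348.81 / 1683.49 − 1 = -0.1988.

-19.88%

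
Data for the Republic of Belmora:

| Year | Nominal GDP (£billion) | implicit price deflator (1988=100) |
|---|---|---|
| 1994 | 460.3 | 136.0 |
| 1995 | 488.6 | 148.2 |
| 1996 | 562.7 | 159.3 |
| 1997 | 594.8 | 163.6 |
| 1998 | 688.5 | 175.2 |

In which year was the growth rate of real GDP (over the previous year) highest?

1998

1995: real = 488.6/1.482 = 329.69; growth vs 1994 (338.46) = -2.59%.
1996: real = 562.7/1.593 = 353.23; growth vs 1995 (329.69) = 7.14%.
1997: real = 594.8/1.636 = 363.57; growth vs 1996 (353.23) = 2.93%.
1998: real = 688.5/1.752 = 392.98; growth vs 1997 (363.57) = 8.09%.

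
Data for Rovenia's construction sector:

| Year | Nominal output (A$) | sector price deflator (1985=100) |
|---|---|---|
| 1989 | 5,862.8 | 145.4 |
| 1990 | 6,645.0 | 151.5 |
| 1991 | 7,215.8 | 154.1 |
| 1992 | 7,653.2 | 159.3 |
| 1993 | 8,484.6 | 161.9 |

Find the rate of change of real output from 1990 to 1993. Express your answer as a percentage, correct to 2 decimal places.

Real output 1990 = 6645.0/1.515 = 4386.14.
Real output 1993 = 8484.6/1.619 = 5240.64.
Change = 5240.64/4386.14 − 1 = 0.1948.

19.48%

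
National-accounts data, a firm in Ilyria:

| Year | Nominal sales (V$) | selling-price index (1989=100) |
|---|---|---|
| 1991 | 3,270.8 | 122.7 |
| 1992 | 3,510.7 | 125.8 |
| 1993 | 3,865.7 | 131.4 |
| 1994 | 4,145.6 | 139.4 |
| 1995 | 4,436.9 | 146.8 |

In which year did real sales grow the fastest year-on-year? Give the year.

1992: real = 3510.7/1.258 = 2790.70; growth vs 1991 (2665.69) = 4.69%.
1993: real = 3865.7/1.314 = 2941.93; growth vs 1992 (2790.70) = 5.42%.
1994: real = 4145.6/1.394 = 2973.89; growth vs 1993 (2941.93) = 1.09%.
1995: real = 4436.9/1.468 = 3022.41; growth vs 1994 (2973.89) = 1.63%.

1993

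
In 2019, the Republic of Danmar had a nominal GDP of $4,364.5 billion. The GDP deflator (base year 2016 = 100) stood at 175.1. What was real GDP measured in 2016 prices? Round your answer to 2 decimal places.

Real GDP = Nominal / (GDP deflator/100) = 4364.5 / 1.751 = 2492.58.

$2,492.58 billion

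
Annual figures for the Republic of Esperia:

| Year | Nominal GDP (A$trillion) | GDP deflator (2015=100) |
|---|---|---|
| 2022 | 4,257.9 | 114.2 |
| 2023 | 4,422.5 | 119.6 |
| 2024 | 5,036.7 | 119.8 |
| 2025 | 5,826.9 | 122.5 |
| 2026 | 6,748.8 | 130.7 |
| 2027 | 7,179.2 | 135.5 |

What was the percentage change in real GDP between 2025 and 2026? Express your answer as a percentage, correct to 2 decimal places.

Real GDP 2025 = 5826.9/1.225 = 4756.65.
Real GDP 2026 = 6748.8/1.307 = 5163.58.
Change = 5163.58/4756.65 − 1 = 0.0855.

8.55%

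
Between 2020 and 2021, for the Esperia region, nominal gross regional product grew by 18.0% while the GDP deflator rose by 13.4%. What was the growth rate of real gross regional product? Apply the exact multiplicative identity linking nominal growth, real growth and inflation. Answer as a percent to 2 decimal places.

4.06%

(1 + g_nom) = (1 + g_real)(1 + π), so g_real = 1.1800 / 1.1340 − 1 = 0.04056.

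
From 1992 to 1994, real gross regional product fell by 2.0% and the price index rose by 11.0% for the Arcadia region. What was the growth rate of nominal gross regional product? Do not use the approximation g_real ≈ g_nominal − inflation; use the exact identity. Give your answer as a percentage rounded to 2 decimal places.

(1 + g_nom) = (1 + g_real)(1 + π) = 0.9800 × 1.1100 = 1.08780.

8.78%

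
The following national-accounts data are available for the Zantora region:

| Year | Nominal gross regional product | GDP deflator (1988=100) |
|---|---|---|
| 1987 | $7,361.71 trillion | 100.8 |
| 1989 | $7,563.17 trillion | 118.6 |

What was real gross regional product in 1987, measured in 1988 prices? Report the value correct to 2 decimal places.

$7,303.28 trillion

Real gross regional product = Nominal / (GDP deflator/100) = 7361.71 / 1.008 = 7303.28.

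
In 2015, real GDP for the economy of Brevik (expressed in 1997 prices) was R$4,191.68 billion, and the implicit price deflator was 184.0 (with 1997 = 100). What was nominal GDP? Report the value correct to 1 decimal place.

R$7,712.7 billion

Nominal GDP = Real × (implicit price deflator/100) = 4191.68 × 1.840 = 7712.69.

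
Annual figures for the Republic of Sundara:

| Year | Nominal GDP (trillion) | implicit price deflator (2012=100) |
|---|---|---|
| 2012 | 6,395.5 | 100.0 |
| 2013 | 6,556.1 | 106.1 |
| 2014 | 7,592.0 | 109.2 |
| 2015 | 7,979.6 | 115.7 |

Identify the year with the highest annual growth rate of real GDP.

2014

2013: real = 6556.1/1.061 = 6179.17; growth vs 2012 (6395.50) = -3.38%.
2014: real = 7592.0/1.092 = 6952.38; growth vs 2013 (6179.17) = 12.51%.
2015: real = 7979.6/1.157 = 6896.80; growth vs 2014 (6952.38) = -0.80%.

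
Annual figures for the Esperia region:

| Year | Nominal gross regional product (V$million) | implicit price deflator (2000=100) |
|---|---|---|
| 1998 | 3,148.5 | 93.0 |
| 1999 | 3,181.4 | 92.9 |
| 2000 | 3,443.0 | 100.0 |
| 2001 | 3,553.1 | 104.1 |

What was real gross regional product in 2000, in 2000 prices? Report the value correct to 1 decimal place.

Real gross regional product 2000 = 3443.0 / 1.000 = 3443.00.

V$3,443.0 million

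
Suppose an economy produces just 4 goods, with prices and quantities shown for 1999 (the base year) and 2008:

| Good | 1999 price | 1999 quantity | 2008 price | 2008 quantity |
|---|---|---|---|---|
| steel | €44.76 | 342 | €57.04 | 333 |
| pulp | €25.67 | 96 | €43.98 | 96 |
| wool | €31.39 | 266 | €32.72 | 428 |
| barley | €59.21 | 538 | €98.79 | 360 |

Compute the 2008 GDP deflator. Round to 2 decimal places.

Nominal GDP 2008 = 57.04·333 + 43.98·96 + 32.72·428 + 98.79·360 = 72784.96.
Real GDP 2008 (at 1999 prices) = 44.76·333 + 25.67·96 + 31.39·428 + 59.21·360 = 52119.92.
Deflator = Nominal/Real × 100 = 72784.96/52119.92 × 100 = 139.649.

139.65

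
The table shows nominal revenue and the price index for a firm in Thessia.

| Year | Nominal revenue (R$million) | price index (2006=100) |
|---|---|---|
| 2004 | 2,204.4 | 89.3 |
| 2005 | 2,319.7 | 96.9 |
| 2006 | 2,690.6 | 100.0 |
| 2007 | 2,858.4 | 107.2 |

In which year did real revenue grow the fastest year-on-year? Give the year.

2005: real = 2319.7/0.969 = 2393.91; growth vs 2004 (2468.53) = -3.02%.
2006: real = 2690.6/1.000 = 2690.60; growth vs 2005 (2393.91) = 12.39%.
2007: real = 2858.4/1.072 = 2666.42; growth vs 2006 (2690.60) = -0.90%.

2006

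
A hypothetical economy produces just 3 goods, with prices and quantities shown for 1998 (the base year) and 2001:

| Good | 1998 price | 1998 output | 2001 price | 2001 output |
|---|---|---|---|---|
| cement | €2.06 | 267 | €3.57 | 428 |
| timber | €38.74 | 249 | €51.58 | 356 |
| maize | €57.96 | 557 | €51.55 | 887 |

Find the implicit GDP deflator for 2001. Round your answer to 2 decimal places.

99.29

Nominal GDP 2001 = 3.57·428 + 51.58·356 + 51.55·887 = 65615.29.
Real GDP 2001 (at 1998 prices) = 2.06·428 + 38.74·356 + 57.96·887 = 66083.64.
Deflator = Nominal/Real × 100 = 65615.29/66083.64 × 100 = 99.291.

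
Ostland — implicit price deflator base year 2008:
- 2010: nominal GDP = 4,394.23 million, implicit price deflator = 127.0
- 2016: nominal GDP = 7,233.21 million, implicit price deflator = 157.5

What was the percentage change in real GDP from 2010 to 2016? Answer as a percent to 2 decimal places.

32.73%

Deflate each year: 2010 → 4394.23/1.270 = 3460.02; 2016 → 7233.21/1.575 = 4592.51.
So real GDP changed by 4592.51/3460.02 − 1 = 0.3273, i.e. 32.73%.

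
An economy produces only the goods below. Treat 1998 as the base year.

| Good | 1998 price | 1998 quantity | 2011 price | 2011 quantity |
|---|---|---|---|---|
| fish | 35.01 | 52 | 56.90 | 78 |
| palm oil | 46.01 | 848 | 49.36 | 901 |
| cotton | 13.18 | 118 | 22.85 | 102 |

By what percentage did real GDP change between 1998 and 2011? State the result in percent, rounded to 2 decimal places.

7.40%

Real GDP 1998 = Nominal GDP 1998 = 35.01·52 + 46.01·848 + 13.18·118 = 42392.24.
Real GDP 2011 (at 1998 prices) = 35.01·78 + 46.01·901 + 13.18·102 = 45530.15.
Real growth = 45530.15/42392.24 − 1 = 0.0740.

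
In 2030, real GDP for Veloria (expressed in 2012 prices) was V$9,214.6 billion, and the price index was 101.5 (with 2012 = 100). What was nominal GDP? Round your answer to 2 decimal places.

Nominal GDP = Real × (price index/100) = 9214.6 × 1.015 = 9352.82.

V$9,352.82 billion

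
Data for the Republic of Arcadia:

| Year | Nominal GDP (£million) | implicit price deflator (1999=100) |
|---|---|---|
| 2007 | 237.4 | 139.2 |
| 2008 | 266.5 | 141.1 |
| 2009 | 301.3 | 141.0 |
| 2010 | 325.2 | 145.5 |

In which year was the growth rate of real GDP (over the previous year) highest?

2008: real = 266.5/1.411 = 188.87; growth vs 2007 (170.55) = 10.74%.
2009: real = 301.3/1.410 = 213.69; growth vs 2008 (188.87) = 13.14%.
2010: real = 325.2/1.455 = 223.51; growth vs 2009 (213.69) = 4.60%.

2009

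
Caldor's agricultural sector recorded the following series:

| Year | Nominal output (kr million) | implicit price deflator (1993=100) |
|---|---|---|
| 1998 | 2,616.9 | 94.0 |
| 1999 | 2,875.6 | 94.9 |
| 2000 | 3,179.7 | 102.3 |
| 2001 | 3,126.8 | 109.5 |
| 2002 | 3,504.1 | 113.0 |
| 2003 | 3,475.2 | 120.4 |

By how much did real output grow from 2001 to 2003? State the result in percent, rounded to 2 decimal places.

Real output 2001 = 3126.8/1.095 = 2855.53.
Real output 2003 = 3475.2/1.204 = 2886.38.
Change = 2886.38/2855.53 − 1 = 0.0108.

1.08%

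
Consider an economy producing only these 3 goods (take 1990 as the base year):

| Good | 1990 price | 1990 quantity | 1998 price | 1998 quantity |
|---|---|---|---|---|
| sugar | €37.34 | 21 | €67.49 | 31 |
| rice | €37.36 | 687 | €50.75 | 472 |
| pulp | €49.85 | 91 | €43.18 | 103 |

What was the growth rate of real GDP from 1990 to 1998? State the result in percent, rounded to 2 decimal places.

-22.79%

Real GDP 1990 = Nominal GDP 1990 = 37.34·21 + 37.36·687 + 49.85·91 = 30986.81.
Real GDP 1998 (at 1990 prices) = 37.34·31 + 37.36·472 + 49.85·103 = 23926.01.
Real growth = 23926.01/30986.81 − 1 = -0.2279.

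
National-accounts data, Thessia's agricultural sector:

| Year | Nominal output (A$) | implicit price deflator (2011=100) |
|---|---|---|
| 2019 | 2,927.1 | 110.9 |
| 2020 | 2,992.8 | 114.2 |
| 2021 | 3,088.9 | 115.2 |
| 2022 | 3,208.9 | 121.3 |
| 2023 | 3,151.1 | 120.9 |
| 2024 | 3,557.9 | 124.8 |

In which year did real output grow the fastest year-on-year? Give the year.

2024

2020: real = 2992.8/1.142 = 2620.67; growth vs 2019 (2639.40) = -0.71%.
2021: real = 3088.9/1.152 = 2681.34; growth vs 2020 (2620.67) = 2.32%.
2022: real = 3208.9/1.213 = 2645.42; growth vs 2021 (2681.34) = -1.34%.
2023: real = 3151.1/1.209 = 2606.37; growth vs 2022 (2645.42) = -1.48%.
2024: real = 3557.9/1.248 = 2850.88; growth vs 2023 (2606.37) = 9.38%.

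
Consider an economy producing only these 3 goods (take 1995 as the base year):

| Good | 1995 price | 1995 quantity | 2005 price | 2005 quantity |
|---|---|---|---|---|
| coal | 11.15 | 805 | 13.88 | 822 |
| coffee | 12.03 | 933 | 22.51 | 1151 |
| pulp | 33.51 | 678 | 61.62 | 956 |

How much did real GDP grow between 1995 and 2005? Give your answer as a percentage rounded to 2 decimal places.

Real GDP 1995 = Nominal GDP 1995 = 11.15·805 + 12.03·933 + 33.51·678 = 42919.52.
Real GDP 2005 (at 1995 prices) = 11.15·822 + 12.03·1151 + 33.51·956 = 55047.39.
Real growth = 55047.39/42919.52 − 1 = 0.2826.

28.26%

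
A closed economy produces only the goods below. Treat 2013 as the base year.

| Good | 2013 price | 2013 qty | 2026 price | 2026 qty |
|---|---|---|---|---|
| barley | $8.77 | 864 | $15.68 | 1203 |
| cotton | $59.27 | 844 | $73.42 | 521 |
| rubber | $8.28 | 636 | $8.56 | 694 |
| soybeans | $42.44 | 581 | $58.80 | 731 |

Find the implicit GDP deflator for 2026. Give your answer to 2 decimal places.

Nominal GDP 2026 = 15.68·1203 + 73.42·521 + 8.56·694 + 58.80·731 = 106038.30.
Real GDP 2026 (at 2013 prices) = 8.77·1203 + 59.27·521 + 8.28·694 + 42.44·731 = 78199.94.
Deflator = Nominal/Real × 100 = 106038.30/78199.94 × 100 = 135.599.

135.60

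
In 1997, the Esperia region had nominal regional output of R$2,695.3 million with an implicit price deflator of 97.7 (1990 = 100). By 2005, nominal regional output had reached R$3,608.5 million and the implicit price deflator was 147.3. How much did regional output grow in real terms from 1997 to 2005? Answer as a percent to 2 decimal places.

-11.20%

Real regional output 1997 = 2695.3 / 0.977 = 2758.75.
Real regional output 2005 = 3608.5 / 1.473 = 2449.76.
Real growth = 2449.76 / 2758.75 − 1 = -0.1120.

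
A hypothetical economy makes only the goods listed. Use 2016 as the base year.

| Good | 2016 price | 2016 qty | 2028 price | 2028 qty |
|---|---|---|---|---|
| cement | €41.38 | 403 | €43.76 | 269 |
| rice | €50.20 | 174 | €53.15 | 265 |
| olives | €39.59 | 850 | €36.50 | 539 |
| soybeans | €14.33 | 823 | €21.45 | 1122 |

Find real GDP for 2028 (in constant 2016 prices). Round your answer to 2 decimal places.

€61851.49

Real GDP 2028 = Σ (p_2016 × q_2028) = 41.38·269 + 50.20·265 + 39.59·539 + 14.33·1122 = 61851.49.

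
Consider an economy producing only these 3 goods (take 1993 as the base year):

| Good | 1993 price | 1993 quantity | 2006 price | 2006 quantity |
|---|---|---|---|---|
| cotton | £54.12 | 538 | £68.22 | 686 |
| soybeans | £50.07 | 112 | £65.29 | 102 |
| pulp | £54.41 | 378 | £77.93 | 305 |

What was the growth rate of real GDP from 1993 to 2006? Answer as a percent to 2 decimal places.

Real GDP 1993 = Nominal GDP 1993 = 54.12·538 + 50.07·112 + 54.41·378 = 55291.38.
Real GDP 2006 (at 1993 prices) = 54.12·686 + 50.07·102 + 54.41·305 = 58828.51.
Real growth = 58828.51/55291.38 − 1 = 0.0640.

6.40%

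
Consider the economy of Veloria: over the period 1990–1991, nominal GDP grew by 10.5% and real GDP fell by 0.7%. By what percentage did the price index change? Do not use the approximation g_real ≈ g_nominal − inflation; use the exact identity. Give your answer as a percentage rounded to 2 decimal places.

(1 + g_nom) = (1 + g_real)(1 + π), so π = 1.1050 / 0.9930 − 1 = 0.11279.

11.28%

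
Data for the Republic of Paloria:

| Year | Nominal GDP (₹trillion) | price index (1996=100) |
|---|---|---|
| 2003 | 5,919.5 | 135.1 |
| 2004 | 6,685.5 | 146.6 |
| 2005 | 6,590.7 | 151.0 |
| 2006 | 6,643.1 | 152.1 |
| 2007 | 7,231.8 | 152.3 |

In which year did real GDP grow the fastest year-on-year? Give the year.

2004: real = 6685.5/1.466 = 4560.37; growth vs 2003 (4381.57) = 4.08%.
2005: real = 6590.7/1.510 = 4364.70; growth vs 2004 (4560.37) = -4.29%.
2006: real = 6643.1/1.521 = 4367.59; growth vs 2005 (4364.70) = 0.07%.
2007: real = 7231.8/1.523 = 4748.39; growth vs 2006 (4367.59) = 8.72%.

2007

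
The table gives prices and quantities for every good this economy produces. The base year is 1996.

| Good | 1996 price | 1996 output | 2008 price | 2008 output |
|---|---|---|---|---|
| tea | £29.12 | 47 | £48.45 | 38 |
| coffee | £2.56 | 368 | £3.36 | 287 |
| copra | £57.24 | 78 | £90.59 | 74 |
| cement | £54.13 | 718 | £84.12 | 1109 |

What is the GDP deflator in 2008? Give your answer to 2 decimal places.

Nominal GDP 2008 = 48.45·38 + 3.36·287 + 90.59·74 + 84.12·1109 = 102798.16.
Real GDP 2008 (at 1996 prices) = 29.12·38 + 2.56·287 + 57.24·74 + 54.13·1109 = 66107.21.
Deflator = Nominal/Real × 100 = 102798.16/66107.21 × 100 = 155.502.

155.50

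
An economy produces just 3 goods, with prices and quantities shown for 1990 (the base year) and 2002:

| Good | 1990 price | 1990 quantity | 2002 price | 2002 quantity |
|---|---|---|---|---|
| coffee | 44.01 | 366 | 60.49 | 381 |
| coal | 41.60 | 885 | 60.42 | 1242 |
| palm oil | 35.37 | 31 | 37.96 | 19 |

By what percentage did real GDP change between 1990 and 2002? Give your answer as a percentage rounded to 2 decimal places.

27.93%

Real GDP 1990 = Nominal GDP 1990 = 44.01·366 + 41.60·885 + 35.37·31 = 54020.13.
Real GDP 2002 (at 1990 prices) = 44.01·381 + 41.60·1242 + 35.37·19 = 69107.04.
Real growth = 69107.04/54020.13 − 1 = 0.2793.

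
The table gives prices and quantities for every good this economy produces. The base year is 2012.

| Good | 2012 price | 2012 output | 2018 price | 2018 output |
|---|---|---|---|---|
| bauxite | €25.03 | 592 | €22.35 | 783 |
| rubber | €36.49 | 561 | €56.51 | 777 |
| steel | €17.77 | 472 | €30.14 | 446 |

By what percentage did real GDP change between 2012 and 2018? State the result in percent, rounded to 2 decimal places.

Real GDP 2012 = Nominal GDP 2012 = 25.03·592 + 36.49·561 + 17.77·472 = 43676.09.
Real GDP 2018 (at 2012 prices) = 25.03·783 + 36.49·777 + 17.77·446 = 55876.64.
Real growth = 55876.64/43676.09 − 1 = 0.2793.

27.93%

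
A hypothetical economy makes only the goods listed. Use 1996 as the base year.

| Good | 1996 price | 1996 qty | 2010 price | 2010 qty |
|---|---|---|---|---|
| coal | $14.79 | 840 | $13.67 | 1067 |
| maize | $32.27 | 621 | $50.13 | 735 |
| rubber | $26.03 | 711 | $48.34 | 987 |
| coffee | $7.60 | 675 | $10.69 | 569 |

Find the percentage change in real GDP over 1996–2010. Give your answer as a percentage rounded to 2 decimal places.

Real GDP 1996 = Nominal GDP 1996 = 14.79·840 + 32.27·621 + 26.03·711 + 7.60·675 = 56100.60.
Real GDP 2010 (at 1996 prices) = 14.79·1067 + 32.27·735 + 26.03·987 + 7.60·569 = 69515.39.
Real growth = 69515.39/56100.60 − 1 = 0.2391.

23.91%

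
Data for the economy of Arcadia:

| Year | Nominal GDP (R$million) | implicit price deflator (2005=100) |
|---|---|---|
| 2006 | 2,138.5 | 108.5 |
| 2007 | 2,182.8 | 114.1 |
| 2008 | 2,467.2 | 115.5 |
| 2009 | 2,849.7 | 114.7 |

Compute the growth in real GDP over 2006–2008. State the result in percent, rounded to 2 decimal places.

8.38%

Real GDP 2006 = 2138.5/1.085 = 1970.97.
Real GDP 2008 = 2467.2/1.155 = 2136.10.
Change = 2136.10/1970.97 − 1 = 0.0838.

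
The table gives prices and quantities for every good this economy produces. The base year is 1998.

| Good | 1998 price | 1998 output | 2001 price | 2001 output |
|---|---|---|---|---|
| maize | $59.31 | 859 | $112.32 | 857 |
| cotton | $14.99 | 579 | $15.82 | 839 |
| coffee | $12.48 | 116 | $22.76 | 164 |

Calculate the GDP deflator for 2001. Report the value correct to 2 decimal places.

173.05

Nominal GDP 2001 = 112.32·857 + 15.82·839 + 22.76·164 = 113263.86.
Real GDP 2001 (at 1998 prices) = 59.31·857 + 14.99·839 + 12.48·164 = 65452.00.
Deflator = Nominal/Real × 100 = 113263.86/65452.00 × 100 = 173.049.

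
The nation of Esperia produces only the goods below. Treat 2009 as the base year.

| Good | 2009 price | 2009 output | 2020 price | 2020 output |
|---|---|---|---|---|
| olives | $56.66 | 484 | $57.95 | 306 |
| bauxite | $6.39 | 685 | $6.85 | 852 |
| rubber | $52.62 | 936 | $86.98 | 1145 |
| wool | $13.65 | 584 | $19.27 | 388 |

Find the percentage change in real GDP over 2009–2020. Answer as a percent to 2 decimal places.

-0.78%

Real GDP 2009 = Nominal GDP 2009 = 56.66·484 + 6.39·685 + 52.62·936 + 13.65·584 = 89024.51.
Real GDP 2020 (at 2009 prices) = 56.66·306 + 6.39·852 + 52.62·1145 + 13.65·388 = 88328.34.
Real growth = 88328.34/89024.51 − 1 = -0.0078.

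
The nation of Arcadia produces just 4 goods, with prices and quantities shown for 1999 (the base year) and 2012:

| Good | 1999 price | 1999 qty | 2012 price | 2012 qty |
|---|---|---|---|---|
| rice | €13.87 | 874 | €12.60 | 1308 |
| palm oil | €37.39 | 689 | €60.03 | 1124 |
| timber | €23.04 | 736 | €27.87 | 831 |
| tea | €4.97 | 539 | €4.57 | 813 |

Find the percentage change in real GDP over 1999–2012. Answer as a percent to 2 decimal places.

Real GDP 1999 = Nominal GDP 1999 = 13.87·874 + 37.39·689 + 23.04·736 + 4.97·539 = 57520.36.
Real GDP 2012 (at 1999 prices) = 13.87·1308 + 37.39·1124 + 23.04·831 + 4.97·813 = 83355.17.
Real growth = 83355.17/57520.36 − 1 = 0.4491.

44.91%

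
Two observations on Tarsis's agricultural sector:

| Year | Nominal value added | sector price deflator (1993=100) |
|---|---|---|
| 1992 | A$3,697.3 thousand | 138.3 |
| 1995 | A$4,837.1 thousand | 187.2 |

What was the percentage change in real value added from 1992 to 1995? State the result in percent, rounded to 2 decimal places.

Real value added 1992 = 3697.3 / 1.383 = 2673.39.
Real value added 1995 = 4837.1 / 1.872 = 2583.92.
Real growth = 2583.92 / 2673.39 − 1 = -0.0335.

-3.35%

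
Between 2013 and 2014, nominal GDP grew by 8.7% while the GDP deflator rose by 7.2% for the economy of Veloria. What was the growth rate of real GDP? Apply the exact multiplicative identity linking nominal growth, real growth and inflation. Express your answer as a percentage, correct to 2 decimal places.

(1 + g_nom) = (1 + g_real)(1 + π), so g_real = 1.0870 / 1.0720 − 1 = 0.01399.

1.40%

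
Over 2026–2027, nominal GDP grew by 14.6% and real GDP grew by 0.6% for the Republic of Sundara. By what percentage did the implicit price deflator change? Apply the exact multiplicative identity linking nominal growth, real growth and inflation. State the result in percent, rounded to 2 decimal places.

13.92%

(1 + g_nom) = (1 + g_real)(1 + π), so π = 1.1460 / 1.0060 − 1 = 0.13917.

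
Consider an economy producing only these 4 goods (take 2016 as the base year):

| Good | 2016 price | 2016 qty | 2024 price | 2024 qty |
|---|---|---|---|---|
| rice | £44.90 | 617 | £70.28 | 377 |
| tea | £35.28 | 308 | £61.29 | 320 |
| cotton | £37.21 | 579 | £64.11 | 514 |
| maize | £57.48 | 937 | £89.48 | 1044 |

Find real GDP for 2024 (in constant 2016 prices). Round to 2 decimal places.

£107351.96

Real GDP 2024 = Σ (p_2016 × q_2024) = 44.90·377 + 35.28·320 + 37.21·514 + 57.48·1044 = 107351.96.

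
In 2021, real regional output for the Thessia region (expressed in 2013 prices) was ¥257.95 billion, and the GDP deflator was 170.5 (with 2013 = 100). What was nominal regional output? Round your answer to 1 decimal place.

Nominal regional output = Real × (GDP deflator/100) = 257.95 × 1.705 = 439.80.

¥439.8 billion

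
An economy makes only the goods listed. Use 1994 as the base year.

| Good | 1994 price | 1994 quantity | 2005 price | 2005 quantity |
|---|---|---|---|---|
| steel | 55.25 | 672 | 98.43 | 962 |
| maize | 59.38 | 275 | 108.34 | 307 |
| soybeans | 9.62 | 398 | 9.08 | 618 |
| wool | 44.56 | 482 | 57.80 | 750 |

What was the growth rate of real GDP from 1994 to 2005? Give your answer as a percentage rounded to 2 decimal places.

Real GDP 1994 = Nominal GDP 1994 = 55.25·672 + 59.38·275 + 9.62·398 + 44.56·482 = 78764.18.
Real GDP 2005 (at 1994 prices) = 55.25·962 + 59.38·307 + 9.62·618 + 44.56·750 = 110745.32.
Real growth = 110745.32/78764.18 − 1 = 0.4060.

40.60%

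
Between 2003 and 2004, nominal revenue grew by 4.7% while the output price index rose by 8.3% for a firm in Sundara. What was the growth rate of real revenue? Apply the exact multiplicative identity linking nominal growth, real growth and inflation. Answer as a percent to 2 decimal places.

-3.32%

(1 + g_nom) = (1 + g_real)(1 + π), so g_real = 1.0470 / 1.0830 − 1 = -0.03324.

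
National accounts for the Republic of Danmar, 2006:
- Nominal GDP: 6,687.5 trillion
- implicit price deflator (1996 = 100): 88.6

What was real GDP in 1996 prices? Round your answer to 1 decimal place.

Real GDP = Nominal / (implicit price deflator/100) = 6687.5 / 0.886 = 7547.97.

7,548.0 trillion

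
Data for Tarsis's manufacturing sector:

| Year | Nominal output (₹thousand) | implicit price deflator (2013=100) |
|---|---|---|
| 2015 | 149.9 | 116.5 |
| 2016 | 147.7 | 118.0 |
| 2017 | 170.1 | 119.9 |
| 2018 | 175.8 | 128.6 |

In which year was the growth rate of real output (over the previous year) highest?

2017

2016: real = 147.7/1.180 = 125.17; growth vs 2015 (128.67) = -2.72%.
2017: real = 170.1/1.199 = 141.87; growth vs 2016 (125.17) = 13.34%.
2018: real = 175.8/1.286 = 136.70; growth vs 2017 (141.87) = -3.64%.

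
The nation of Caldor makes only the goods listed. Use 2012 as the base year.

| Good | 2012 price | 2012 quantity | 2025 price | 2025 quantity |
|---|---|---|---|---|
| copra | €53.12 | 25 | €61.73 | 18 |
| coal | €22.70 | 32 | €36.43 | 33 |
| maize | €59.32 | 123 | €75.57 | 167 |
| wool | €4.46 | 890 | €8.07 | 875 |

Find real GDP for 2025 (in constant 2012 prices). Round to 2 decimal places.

€15514.20

Real GDP 2025 = Σ (p_2012 × q_2025) = 53.12·18 + 22.70·33 + 59.32·167 + 4.46·875 = 15514.20.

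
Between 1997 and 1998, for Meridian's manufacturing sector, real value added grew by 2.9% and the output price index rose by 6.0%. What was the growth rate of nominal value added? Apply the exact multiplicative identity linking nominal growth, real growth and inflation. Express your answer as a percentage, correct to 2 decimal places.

9.07%

(1 + g_nom) = (1 + g_real)(1 + π) = 1.0290 × 1.0600 = 1.09074.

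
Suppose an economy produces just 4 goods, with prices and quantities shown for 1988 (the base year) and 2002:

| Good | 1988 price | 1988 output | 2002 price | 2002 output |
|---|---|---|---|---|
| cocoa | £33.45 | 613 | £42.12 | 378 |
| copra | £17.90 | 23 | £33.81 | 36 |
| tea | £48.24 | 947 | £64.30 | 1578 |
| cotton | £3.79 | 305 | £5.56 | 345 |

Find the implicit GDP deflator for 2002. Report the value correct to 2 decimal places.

132.85

Nominal GDP 2002 = 42.12·378 + 33.81·36 + 64.30·1578 + 5.56·345 = 120522.12.
Real GDP 2002 (at 1988 prices) = 33.45·378 + 17.90·36 + 48.24·1578 + 3.79·345 = 90718.77.
Deflator = Nominal/Real × 100 = 120522.12/90718.77 × 100 = 132.852.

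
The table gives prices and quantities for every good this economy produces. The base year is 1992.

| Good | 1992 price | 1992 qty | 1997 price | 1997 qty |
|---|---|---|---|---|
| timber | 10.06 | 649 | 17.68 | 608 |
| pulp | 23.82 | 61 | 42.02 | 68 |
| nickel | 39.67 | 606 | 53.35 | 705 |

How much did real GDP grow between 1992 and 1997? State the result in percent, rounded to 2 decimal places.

11.50%

Real GDP 1992 = Nominal GDP 1992 = 10.06·649 + 23.82·61 + 39.67·606 = 32021.98.
Real GDP 1997 (at 1992 prices) = 10.06·608 + 23.82·68 + 39.67·705 = 35703.59.
Real growth = 35703.59/32021.98 − 1 = 0.1150.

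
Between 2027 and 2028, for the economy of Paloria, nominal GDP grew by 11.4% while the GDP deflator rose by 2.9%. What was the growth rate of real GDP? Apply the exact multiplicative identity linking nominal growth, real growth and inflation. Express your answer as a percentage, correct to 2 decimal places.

8.26%

(1 + g_nom) = (1 + g_real)(1 + π), so g_real = 1.1140 / 1.0290 − 1 = 0.08260.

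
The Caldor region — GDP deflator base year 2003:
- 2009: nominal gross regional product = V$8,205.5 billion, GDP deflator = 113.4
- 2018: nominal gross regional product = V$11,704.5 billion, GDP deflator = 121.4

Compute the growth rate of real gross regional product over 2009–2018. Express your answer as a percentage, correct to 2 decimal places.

Deflate each year: 2009 → 8205.5/1.134 = 7235.89; 2018 → 11704.5/1.214 = 9641.27.
So real gross regional product changed by 9641.27/7235.89 − 1 = 0.3324, i.e. 33.24%.

33.24%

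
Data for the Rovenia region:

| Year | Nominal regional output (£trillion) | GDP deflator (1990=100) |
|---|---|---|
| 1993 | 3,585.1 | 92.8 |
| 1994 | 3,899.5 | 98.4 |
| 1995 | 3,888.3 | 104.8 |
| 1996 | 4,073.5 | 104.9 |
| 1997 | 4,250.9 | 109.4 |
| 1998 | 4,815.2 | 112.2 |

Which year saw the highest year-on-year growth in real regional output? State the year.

1998

1994: real = 3899.5/0.984 = 3962.91; growth vs 1993 (3863.25) = 2.58%.
1995: real = 3888.3/1.048 = 3710.21; growth vs 1994 (3962.91) = -6.38%.
1996: real = 4073.5/1.049 = 3883.22; growth vs 1995 (3710.21) = 4.66%.
1997: real = 4250.9/1.094 = 3885.65; growth vs 1996 (3883.22) = 0.06%.
1998: real = 4815.2/1.122 = 4291.62; growth vs 1997 (3885.65) = 10.45%.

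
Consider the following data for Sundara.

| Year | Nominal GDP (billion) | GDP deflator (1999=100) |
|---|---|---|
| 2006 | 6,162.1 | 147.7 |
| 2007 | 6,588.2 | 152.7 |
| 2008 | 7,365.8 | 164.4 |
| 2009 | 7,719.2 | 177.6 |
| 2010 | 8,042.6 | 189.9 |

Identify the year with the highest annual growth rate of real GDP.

2008

2007: real = 6588.2/1.527 = 4314.47; growth vs 2006 (4172.04) = 3.41%.
2008: real = 7365.8/1.644 = 4480.41; growth vs 2007 (4314.47) = 3.85%.
2009: real = 7719.2/1.776 = 4346.40; growth vs 2008 (4480.41) = -2.99%.
2010: real = 8042.6/1.899 = 4235.18; growth vs 2009 (4346.40) = -2.56%.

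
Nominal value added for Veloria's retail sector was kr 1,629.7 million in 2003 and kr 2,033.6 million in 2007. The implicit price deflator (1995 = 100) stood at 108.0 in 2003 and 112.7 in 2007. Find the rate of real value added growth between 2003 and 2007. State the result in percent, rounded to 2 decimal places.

Deflate each year: 2003 → 1629.7/1.080 = 1508.98; 2007 → 2033.6/1.127 = 1804.44.
So real value added changed by 1804.44/1508.98 − 1 = 0.1958, i.e. 19.58%.

19.58%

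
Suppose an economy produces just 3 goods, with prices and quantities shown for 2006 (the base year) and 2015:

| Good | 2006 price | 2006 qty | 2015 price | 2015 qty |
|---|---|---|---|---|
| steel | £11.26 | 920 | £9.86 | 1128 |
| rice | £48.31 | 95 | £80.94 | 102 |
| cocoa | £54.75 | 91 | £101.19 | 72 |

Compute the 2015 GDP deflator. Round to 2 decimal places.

Nominal GDP 2015 = 9.86·1128 + 80.94·102 + 101.19·72 = 26663.64.
Real GDP 2015 (at 2006 prices) = 11.26·1128 + 48.31·102 + 54.75·72 = 21570.90.
Deflator = Nominal/Real × 100 = 26663.64/21570.90 × 100 = 123.609.

123.61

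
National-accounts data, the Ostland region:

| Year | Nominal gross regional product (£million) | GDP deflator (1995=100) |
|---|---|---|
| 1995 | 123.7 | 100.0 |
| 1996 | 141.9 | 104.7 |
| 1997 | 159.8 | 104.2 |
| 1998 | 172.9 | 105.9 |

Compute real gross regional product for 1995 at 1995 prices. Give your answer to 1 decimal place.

£123.7 million

Real gross regional product 1995 = 123.7 / 1.000 = 123.70.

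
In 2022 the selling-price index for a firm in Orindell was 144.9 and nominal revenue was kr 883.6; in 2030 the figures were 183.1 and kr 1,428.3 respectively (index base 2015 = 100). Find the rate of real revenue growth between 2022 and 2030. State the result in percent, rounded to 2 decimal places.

27.92%

Real revenue 2022 = 883.6 / 1.449 = 609.80.
Real revenue 2030 = 1428.3 / 1.831 = 780.07.
Real growth = 780.07 / 609.80 − 1 = 0.2792.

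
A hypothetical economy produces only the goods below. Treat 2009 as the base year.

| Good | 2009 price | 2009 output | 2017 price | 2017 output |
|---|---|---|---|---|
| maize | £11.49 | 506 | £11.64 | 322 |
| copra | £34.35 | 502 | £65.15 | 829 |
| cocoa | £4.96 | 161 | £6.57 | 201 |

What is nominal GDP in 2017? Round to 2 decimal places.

£59078.00

Nominal GDP 2017 = Σ (p_2017 × q_2017) = 11.64·322 + 65.15·829 + 6.57·201 = 59078.00.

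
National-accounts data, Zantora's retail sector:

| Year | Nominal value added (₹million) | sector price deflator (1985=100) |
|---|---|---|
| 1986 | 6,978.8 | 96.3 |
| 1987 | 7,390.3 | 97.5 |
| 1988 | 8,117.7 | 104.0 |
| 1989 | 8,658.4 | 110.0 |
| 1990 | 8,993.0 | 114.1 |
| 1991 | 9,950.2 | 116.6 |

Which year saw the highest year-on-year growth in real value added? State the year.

1991

1987: real = 7390.3/0.975 = 7579.79; growth vs 1986 (7246.94) = 4.59%.
1988: real = 8117.7/1.040 = 7805.48; growth vs 1987 (7579.79) = 2.98%.
1989: real = 8658.4/1.100 = 7871.27; growth vs 1988 (7805.48) = 0.84%.
1990: real = 8993.0/1.141 = 7881.68; growth vs 1989 (7871.27) = 0.13%.
1991: real = 9950.2/1.166 = 8533.62; growth vs 1990 (7881.68) = 8.27%.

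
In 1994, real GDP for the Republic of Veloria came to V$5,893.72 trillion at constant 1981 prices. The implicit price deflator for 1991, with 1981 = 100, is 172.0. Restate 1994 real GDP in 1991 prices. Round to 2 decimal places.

Real GDP in 1991 prices = Real GDP in 1981 prices × (P_1991/P_1981) = 5893.72 × 1.720 = 10137.20.

V$10,137.20 trillion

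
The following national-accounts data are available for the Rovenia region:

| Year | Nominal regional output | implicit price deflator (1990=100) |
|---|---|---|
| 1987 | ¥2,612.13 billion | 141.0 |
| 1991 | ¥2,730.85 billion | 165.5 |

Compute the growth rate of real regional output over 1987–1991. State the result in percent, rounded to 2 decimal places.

Deflate each year: 1987 → 2612.13/1.410 = 1852.57; 1991 → 2730.85/1.655 = 1650.06.
So real regional output changed by 1650.06/1852.57 − 1 = -0.1093, i.e. -10.93%.

-10.93%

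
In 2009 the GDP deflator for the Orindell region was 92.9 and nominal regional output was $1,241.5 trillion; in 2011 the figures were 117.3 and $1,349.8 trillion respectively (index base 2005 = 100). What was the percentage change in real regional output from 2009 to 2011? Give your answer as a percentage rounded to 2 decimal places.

-13.89%

Real regional output 2009 = 1241.5 / 0.929 = 1336.38.
Real regional output 2011 = 1349.8 / 1.173 = 1150.72.
Real growth = 1150.72 / 1336.38 − 1 = -0.1389.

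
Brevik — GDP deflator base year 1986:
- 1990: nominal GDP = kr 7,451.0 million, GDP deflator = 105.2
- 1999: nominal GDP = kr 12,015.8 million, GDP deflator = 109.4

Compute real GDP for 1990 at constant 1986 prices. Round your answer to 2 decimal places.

Real GDP = Nominal / (GDP deflator/100) = 7451.0 / 1.052 = 7082.70.

kr 7,082.70 million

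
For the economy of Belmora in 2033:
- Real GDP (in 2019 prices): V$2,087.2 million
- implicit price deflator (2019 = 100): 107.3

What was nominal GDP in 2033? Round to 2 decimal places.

Nominal GDP = Real × (implicit price deflator/100) = 2087.2 × 1.073 = 2239.57.

V$2,239.57 million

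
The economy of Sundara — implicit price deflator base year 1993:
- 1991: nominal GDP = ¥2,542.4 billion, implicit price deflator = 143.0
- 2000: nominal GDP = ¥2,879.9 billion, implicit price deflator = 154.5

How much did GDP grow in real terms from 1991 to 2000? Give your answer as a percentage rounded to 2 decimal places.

4.84%

Real GDP 1991 = 2542.4 / 1.430 = 1777.90.
Real GDP 2000 = 2879.9 / 1.545 = 1864.01.
Real growth = 1864.01 / 1777.90 − 1 = 0.0484.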